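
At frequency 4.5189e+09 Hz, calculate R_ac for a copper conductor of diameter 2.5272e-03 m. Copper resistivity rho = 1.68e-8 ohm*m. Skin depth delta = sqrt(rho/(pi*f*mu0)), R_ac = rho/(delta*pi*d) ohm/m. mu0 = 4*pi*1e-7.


delta = sqrt(1.68e-8 / (pi * 4.5189e+09 * 4*pi*1e-7)) = 9.704170e-07 m
R_ac = 1.68e-8 / (9.704170e-07 * pi * 2.5272e-03) = 2.181 ohm/m

2.181 ohm/m


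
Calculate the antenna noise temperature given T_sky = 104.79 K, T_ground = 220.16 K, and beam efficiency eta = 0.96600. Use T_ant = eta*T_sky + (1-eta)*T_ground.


T_ant = 0.96600 * 104.79 + (1 - 0.96600) * 220.16 = 108.7 K

108.7 K


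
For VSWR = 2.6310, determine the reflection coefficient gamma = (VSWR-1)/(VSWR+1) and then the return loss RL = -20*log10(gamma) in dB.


gamma = (2.6310 - 1) / (2.6310 + 1) = 0.4491876
RL = -20 * log10(0.4491876) = 6.951 dB

6.951 dB


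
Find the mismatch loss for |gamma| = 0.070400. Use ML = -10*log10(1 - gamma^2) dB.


ML = -10 * log10(1 - 0.070400^2) = -10 * log10(0.99504384) = 0.02158 dB

0.02158 dB


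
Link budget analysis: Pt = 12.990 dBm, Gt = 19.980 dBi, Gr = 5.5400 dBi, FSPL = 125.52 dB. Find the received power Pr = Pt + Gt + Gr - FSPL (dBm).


Pr = 12.990 + 19.980 + 5.5400 - 125.52 = -87.01 dBm

-87.01 dBm


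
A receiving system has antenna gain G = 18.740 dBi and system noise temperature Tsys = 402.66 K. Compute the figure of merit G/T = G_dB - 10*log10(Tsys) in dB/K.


G/T = 18.740 - 10*log10(402.66) = 18.740 - 26.04938 = -7.309 dB/K

-7.309 dB/K


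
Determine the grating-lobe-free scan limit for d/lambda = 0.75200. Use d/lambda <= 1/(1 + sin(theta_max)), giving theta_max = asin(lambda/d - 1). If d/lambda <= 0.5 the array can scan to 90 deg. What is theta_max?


lambda/d - 1 = 1/0.75200 - 1 = 0.3297872
theta_max = asin(0.3297872) = 19.26 deg

19.26 deg


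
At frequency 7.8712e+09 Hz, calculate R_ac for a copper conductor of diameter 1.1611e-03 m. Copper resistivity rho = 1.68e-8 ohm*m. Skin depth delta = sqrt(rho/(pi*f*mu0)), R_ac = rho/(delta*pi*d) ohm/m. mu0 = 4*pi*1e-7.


delta = sqrt(1.68e-8 / (pi * 7.8712e+09 * 4*pi*1e-7)) = 7.352826e-07 m
R_ac = 1.68e-8 / (7.352826e-07 * pi * 1.1611e-03) = 6.264 ohm/m

6.264 ohm/m


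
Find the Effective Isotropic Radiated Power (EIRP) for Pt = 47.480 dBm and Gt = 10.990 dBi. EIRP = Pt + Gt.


EIRP = Pt + Gt = 47.480 + 10.990 = 58.47 dBm

58.47 dBm


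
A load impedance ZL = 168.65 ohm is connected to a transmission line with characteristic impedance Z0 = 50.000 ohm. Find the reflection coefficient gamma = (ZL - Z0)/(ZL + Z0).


gamma = (168.65 - 50.000) / (168.65 + 50.000) = 0.5426

0.5426


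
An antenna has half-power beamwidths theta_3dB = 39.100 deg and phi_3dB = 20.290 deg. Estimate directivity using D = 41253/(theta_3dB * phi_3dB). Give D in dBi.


D_linear = 41253 / (39.100 * 20.290) = 51.99921
D_dBi = 10 * log10(51.99921) = 17.16 dBi

17.16 dBi


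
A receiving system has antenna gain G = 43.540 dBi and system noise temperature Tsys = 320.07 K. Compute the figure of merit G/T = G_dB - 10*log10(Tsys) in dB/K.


G/T = 43.540 - 10*log10(320.07) = 43.540 - 25.05245 = 18.49 dB/K

18.49 dB/K


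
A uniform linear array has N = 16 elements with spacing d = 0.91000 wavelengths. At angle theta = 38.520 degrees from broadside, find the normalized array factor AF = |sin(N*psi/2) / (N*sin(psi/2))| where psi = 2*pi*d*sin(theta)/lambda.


psi = 2*pi*0.91000*sin(38.520 deg) = 3.560913 rad
AF = |sin(16*3.560913/2) / (16*sin(3.560913/2))| = 0.01351

0.01351


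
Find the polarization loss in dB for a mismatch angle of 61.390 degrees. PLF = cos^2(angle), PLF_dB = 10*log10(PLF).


PLF_linear = cos^2(61.390 deg) = 0.2292926
PLF_dB = 10 * log10(0.2292926) = -6.396 dB

-6.396 dB


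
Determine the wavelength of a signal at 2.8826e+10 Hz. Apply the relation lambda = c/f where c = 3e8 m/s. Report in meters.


lambda = c / f = 3.0000e+08 / 2.8826e+10 = 0.01041 m

0.01041 m


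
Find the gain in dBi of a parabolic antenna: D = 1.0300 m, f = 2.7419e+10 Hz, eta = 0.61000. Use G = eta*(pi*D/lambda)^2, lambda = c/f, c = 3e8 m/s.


lambda = c / f = 3.0000e+08 / 2.7419e+10 = 0.01094132 m
G_linear = 0.61000 * (pi * 1.0300 / 0.01094132)^2 = 53353.71
G_dBi = 10 * log10(53353.71) = 47.27 dBi

47.27 dBi


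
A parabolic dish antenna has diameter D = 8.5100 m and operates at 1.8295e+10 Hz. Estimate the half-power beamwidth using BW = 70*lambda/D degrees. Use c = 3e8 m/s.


lambda = c / f = 3.0000e+08 / 1.8295e+10 = 0.01639792 m
BW = 70 * 0.01639792 / 8.5100 = 0.1349 deg

0.1349 deg


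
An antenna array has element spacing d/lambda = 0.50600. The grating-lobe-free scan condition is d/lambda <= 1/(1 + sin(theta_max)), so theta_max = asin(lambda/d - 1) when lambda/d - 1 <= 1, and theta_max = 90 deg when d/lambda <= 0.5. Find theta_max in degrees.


lambda/d - 1 = 1/0.50600 - 1 = 0.9762846
theta_max = asin(0.9762846) = 77.50 deg

77.50 deg


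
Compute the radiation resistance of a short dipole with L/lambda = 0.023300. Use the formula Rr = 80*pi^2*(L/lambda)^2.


Rr = 80 * pi^2 * (0.023300)^2 = 80 * 9.869604 * 5.428900e-04 = 0.4286 ohm

0.4286 ohm


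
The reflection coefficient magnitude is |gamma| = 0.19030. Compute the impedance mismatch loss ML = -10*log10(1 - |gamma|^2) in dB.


ML = -10 * log10(1 - 0.19030^2) = -10 * log10(0.96378591) = 0.1602 dB

0.1602 dB


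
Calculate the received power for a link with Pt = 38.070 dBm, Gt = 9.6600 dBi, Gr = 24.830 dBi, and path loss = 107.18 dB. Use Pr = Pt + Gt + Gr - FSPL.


Pr = 38.070 + 9.6600 + 24.830 - 107.18 = -34.62 dBm

-34.62 dBm


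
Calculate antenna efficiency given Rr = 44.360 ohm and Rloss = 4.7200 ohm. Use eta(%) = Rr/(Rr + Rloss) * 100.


eta = 44.360 / (44.360 + 4.7200) * 100 = 90.38%

90.38%


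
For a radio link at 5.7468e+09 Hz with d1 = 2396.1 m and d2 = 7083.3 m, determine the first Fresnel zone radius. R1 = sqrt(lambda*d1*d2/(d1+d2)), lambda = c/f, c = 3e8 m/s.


lambda = c / f = 3.0000e+08 / 5.7468e+09 = 0.05220297 m
R1 = sqrt(0.05220297 * 2396.1 * 7083.3 / (2396.1 + 7083.3)) = 9.668 m

9.668 m


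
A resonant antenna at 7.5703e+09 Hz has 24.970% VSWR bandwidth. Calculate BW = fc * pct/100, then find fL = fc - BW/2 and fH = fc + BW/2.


BW = 7.5703e+09 * 24.970/100 = 1.890304e+09 Hz
fL = 7.5703e+09 - 1.890304e+09/2 = 6.625e+09 Hz
fH = 7.5703e+09 + 1.890304e+09/2 = 8.515e+09 Hz

BW=1.890e+09 Hz, fL=6.625e+09 Hz, fH=8.515e+09 Hz


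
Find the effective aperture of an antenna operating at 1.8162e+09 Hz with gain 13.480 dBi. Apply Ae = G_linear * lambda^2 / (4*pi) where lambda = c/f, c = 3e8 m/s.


lambda = c / f = 3.0000e+08 / 1.8162e+09 = 0.1651800 m
G_linear = 10^(13.480/10) = 22.28435
Ae = G_linear * lambda^2 / (4*pi) = 22.28435 * 0.1651800^2 / (4*pi) = 0.04838 m^2

0.04838 m^2


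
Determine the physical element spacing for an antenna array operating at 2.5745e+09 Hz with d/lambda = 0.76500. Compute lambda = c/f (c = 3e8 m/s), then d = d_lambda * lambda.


lambda = c / f = 3.0000e+08 / 2.5745e+09 = 0.1165275 m
d = 0.76500 * 0.1165275 = 0.08914 m

0.08914 m


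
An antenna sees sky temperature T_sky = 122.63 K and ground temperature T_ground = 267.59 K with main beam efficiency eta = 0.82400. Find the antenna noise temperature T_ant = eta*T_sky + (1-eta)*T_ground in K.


T_ant = 0.82400 * 122.63 + (1 - 0.82400) * 267.59 = 148.1 K

148.1 K


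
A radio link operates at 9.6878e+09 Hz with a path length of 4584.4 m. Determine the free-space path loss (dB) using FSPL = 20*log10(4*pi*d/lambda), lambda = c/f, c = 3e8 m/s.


lambda = c / f = 3.0000e+08 / 9.6878e+09 = 0.03096678 m
FSPL = 20 * log10(4*pi*4584.4/0.03096678) = 125.4 dB

125.4 dB


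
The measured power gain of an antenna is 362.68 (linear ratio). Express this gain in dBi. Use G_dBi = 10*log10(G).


G_dBi = 10 * log10(362.68) = 25.60 dBi

25.60 dBi


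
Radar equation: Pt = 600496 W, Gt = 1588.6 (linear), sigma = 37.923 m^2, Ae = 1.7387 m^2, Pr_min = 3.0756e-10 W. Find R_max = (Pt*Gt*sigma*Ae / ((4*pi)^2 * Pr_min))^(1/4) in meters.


R^4 = 600496*1588.6*37.923*1.7387 / ((4*pi)^2 * 3.0756e-10) = 1.295097e+18
R_max = 1.295097e+18^0.25 = 33735 m

33735 m


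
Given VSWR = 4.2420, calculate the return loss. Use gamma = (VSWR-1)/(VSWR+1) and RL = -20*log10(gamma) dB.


gamma = (4.2420 - 1) / (4.2420 + 1) = 0.6184662
RL = -20 * log10(0.6184662) = 4.174 dB

4.174 dB


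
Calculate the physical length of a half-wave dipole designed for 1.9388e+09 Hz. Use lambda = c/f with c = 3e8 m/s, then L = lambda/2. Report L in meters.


lambda = c / f = 3.0000e+08 / 1.9388e+09 = 0.1547349 m
L = lambda / 2 = 0.1547349 / 2 = 0.07737 m

0.07737 m


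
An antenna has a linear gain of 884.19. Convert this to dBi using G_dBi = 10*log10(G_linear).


G_dBi = 10 * log10(884.19) = 29.47 dBi

29.47 dBi


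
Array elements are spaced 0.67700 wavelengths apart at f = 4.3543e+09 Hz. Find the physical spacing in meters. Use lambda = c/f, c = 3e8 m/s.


lambda = c / f = 3.0000e+08 / 4.3543e+09 = 0.06889741 m
d = 0.67700 * 0.06889741 = 0.04664 m

0.04664 m


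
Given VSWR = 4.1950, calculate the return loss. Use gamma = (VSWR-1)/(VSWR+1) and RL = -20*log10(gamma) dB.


gamma = (4.1950 - 1) / (4.1950 + 1) = 0.6150144
RL = -20 * log10(0.6150144) = 4.222 dB

4.222 dB


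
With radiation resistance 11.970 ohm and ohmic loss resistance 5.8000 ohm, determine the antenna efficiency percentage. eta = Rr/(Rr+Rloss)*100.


eta = 11.970 / (11.970 + 5.8000) * 100 = 67.36%

67.36%


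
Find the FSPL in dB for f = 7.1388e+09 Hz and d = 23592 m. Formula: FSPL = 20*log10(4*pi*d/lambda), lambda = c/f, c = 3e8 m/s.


lambda = c / f = 3.0000e+08 / 7.1388e+09 = 0.04202387 m
FSPL = 20 * log10(4*pi*23592/0.04202387) = 137.0 dB

137.0 dB


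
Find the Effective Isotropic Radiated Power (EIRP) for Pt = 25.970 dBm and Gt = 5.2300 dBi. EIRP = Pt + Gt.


EIRP = Pt + Gt = 25.970 + 5.2300 = 31.20 dBm

31.20 dBm


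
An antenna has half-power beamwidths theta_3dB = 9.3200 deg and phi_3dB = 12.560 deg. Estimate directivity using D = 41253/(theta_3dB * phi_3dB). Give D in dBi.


D_linear = 41253 / (9.3200 * 12.560) = 352.4114
D_dBi = 10 * log10(352.4114) = 25.47 dBi

25.47 dBi


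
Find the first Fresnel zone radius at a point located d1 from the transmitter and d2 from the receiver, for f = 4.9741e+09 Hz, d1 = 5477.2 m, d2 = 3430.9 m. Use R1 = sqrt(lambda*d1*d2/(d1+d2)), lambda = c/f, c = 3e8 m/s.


lambda = c / f = 3.0000e+08 / 4.9741e+09 = 0.06031242 m
R1 = sqrt(0.06031242 * 5477.2 * 3430.9 / (5477.2 + 3430.9)) = 11.28 m

11.28 m


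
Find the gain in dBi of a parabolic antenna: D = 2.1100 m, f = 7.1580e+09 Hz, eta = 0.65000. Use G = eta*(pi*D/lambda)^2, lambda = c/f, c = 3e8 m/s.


lambda = c / f = 3.0000e+08 / 7.1580e+09 = 0.04191115 m
G_linear = 0.65000 * (pi * 2.1100 / 0.04191115)^2 = 16259.94
G_dBi = 10 * log10(16259.94) = 42.11 dBi

42.11 dBi


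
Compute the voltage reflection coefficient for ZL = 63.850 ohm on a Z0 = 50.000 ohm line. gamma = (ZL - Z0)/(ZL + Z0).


gamma = (63.850 - 50.000) / (63.850 + 50.000) = 0.1217

0.1217


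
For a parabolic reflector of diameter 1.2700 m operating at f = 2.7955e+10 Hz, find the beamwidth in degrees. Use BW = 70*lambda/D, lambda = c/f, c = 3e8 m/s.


lambda = c / f = 3.0000e+08 / 2.7955e+10 = 0.01073153 m
BW = 70 * 0.01073153 / 1.2700 = 0.5915 deg

0.5915 deg


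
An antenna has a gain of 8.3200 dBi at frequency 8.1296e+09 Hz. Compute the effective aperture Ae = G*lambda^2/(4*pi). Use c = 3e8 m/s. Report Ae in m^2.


lambda = c / f = 3.0000e+08 / 8.1296e+09 = 0.03690218 m
G_linear = 10^(8.3200/10) = 6.792036
Ae = G_linear * lambda^2 / (4*pi) = 6.792036 * 0.03690218^2 / (4*pi) = 7.360e-04 m^2

7.360e-04 m^2


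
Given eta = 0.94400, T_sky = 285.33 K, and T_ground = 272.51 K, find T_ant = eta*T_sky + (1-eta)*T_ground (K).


T_ant = 0.94400 * 285.33 + (1 - 0.94400) * 272.51 = 284.6 K

284.6 K


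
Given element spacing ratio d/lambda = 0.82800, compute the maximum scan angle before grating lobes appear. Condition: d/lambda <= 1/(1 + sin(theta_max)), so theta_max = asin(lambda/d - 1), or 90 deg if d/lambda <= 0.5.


lambda/d - 1 = 1/0.82800 - 1 = 0.2077295
theta_max = asin(0.2077295) = 11.99 deg

11.99 deg


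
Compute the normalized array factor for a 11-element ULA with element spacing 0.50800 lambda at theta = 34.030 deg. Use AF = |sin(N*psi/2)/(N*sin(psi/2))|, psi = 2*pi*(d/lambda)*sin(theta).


psi = 2*pi*0.50800*sin(34.030 deg) = 1.786250 rad
AF = |sin(11*1.786250/2) / (11*sin(1.786250/2))| = 0.04540

0.04540


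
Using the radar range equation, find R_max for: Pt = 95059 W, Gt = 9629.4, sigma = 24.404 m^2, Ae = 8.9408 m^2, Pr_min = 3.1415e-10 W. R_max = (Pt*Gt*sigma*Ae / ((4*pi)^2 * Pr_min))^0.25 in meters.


R^4 = 95059*9629.4*24.404*8.9408 / ((4*pi)^2 * 3.1415e-10) = 4.025994e+18
R_max = 4.025994e+18^0.25 = 44794 m

44794 m


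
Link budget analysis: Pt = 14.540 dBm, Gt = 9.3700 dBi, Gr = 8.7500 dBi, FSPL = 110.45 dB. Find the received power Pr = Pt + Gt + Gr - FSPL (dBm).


Pr = 14.540 + 9.3700 + 8.7500 - 110.45 = -77.79 dBm

-77.79 dBm


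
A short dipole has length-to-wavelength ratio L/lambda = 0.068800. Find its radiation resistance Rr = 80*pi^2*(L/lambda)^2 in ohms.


Rr = 80 * pi^2 * (0.068800)^2 = 80 * 9.869604 * 4.733440e-03 = 3.737 ohm

3.737 ohm


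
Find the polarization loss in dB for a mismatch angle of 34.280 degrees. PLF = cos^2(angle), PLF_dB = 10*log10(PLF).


PLF_linear = cos^2(34.280 deg) = 0.6827633
PLF_dB = 10 * log10(0.6827633) = -1.657 dB

-1.657 dB


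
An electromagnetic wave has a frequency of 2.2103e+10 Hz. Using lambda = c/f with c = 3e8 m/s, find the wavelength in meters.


lambda = c / f = 3.0000e+08 / 2.2103e+10 = 0.01357 m

0.01357 m


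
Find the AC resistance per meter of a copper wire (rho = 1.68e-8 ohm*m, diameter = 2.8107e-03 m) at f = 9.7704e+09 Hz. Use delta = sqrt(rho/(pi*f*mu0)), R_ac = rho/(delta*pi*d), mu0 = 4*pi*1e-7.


delta = sqrt(1.68e-8 / (pi * 9.7704e+09 * 4*pi*1e-7)) = 6.599615e-07 m
R_ac = 1.68e-8 / (6.599615e-07 * pi * 2.8107e-03) = 2.883 ohm/m

2.883 ohm/m


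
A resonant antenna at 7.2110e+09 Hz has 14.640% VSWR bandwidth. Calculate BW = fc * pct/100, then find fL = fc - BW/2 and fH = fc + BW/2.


BW = 7.2110e+09 * 14.640/100 = 1.055690e+09 Hz
fL = 7.2110e+09 - 1.055690e+09/2 = 6.683e+09 Hz
fH = 7.2110e+09 + 1.055690e+09/2 = 7.739e+09 Hz

BW=1.056e+09 Hz, fL=6.683e+09 Hz, fH=7.739e+09 Hz


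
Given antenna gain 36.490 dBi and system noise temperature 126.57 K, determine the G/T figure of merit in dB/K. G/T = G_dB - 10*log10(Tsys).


G/T = 36.490 - 10*log10(126.57) = 36.490 - 21.02331 = 15.47 dB/K

15.47 dB/K


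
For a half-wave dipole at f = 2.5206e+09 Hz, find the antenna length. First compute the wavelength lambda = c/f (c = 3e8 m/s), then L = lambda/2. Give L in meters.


lambda = c / f = 3.0000e+08 / 2.5206e+09 = 0.1190193 m
L = lambda / 2 = 0.1190193 / 2 = 0.05951 m

0.05951 m


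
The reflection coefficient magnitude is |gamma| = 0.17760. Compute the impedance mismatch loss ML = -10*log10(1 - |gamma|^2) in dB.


ML = -10 * log10(1 - 0.17760^2) = -10 * log10(0.96845824) = 0.1392 dB

0.1392 dB


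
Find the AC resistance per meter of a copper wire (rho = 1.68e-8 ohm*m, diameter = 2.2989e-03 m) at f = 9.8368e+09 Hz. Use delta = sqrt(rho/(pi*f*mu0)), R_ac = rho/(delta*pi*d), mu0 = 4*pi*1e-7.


delta = sqrt(1.68e-8 / (pi * 9.8368e+09 * 4*pi*1e-7)) = 6.577303e-07 m
R_ac = 1.68e-8 / (6.577303e-07 * pi * 2.2989e-03) = 3.537 ohm/m

3.537 ohm/m


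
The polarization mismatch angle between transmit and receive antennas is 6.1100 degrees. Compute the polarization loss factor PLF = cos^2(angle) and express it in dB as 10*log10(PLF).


PLF_linear = cos^2(6.1100 deg) = 0.9886710
PLF_dB = 10 * log10(0.9886710) = -0.04948 dB

-0.04948 dB


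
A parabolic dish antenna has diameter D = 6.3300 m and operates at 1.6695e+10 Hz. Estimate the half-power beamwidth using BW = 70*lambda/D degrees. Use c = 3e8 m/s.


lambda = c / f = 3.0000e+08 / 1.6695e+10 = 0.01796945 m
BW = 70 * 0.01796945 / 6.3300 = 0.1987 deg

0.1987 deg


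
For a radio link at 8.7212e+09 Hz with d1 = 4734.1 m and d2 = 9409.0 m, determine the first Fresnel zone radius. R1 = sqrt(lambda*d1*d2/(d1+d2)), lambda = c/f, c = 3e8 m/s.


lambda = c / f = 3.0000e+08 / 8.7212e+09 = 0.03439894 m
R1 = sqrt(0.03439894 * 4734.1 * 9409.0 / (4734.1 + 9409.0)) = 10.41 m

10.41 m


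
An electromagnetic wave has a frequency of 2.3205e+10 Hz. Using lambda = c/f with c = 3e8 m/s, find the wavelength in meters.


lambda = c / f = 3.0000e+08 / 2.3205e+10 = 0.01293 m

0.01293 m


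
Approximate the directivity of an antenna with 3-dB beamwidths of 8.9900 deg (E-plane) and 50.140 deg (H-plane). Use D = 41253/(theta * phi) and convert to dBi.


D_linear = 41253 / (8.9900 * 50.140) = 91.51905
D_dBi = 10 * log10(91.51905) = 19.62 dBi

19.62 dBi


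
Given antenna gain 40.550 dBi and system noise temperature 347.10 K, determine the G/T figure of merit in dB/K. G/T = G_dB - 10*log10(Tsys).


G/T = 40.550 - 10*log10(347.10) = 40.550 - 25.40455 = 15.15 dB/K

15.15 dB/K


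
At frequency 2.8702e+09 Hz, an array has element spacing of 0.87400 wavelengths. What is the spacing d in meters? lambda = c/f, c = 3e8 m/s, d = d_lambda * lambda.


lambda = c / f = 3.0000e+08 / 2.8702e+09 = 0.1045223 m
d = 0.87400 * 0.1045223 = 0.09135 m

0.09135 m


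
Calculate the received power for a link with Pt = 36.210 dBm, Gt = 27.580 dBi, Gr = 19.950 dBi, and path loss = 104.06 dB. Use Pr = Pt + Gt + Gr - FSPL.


Pr = 36.210 + 27.580 + 19.950 - 104.06 = -20.32 dBm

-20.32 dBm


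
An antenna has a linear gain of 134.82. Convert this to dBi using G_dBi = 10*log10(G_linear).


G_dBi = 10 * log10(134.82) = 21.30 dBi

21.30 dBi


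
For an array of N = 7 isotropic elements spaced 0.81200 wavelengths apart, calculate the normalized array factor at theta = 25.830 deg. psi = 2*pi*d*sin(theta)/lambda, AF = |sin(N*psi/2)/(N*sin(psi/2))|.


psi = 2*pi*0.81200*sin(25.830 deg) = 2.222931 rad
AF = |sin(7*2.222931/2) / (7*sin(2.222931/2))| = 0.1589

0.1589


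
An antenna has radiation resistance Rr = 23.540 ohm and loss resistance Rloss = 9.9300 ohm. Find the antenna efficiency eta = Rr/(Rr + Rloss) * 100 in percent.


eta = 23.540 / (23.540 + 9.9300) * 100 = 70.33%

70.33%


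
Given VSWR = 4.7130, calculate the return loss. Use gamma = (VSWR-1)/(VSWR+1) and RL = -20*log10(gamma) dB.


gamma = (4.7130 - 1) / (4.7130 + 1) = 0.6499212
RL = -20 * log10(0.6499212) = 3.743 dB

3.743 dB


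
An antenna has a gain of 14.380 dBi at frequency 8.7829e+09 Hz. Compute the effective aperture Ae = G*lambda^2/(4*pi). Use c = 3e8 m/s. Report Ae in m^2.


lambda = c / f = 3.0000e+08 / 8.7829e+09 = 0.03415728 m
G_linear = 10^(14.380/10) = 27.41574
Ae = G_linear * lambda^2 / (4*pi) = 27.41574 * 0.03415728^2 / (4*pi) = 2.545e-03 m^2

2.545e-03 m^2


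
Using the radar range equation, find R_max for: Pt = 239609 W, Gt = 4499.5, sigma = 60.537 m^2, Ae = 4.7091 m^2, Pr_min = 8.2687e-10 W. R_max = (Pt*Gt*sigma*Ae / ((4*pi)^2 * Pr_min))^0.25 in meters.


R^4 = 239609*4499.5*60.537*4.7091 / ((4*pi)^2 * 8.2687e-10) = 2.353798e+18
R_max = 2.353798e+18^0.25 = 39169 m

39169 m


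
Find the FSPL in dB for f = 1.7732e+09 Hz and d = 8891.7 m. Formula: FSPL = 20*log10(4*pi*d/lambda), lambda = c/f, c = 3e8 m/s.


lambda = c / f = 3.0000e+08 / 1.7732e+09 = 0.1691857 m
FSPL = 20 * log10(4*pi*8891.7/0.1691857) = 116.4 dB

116.4 dB


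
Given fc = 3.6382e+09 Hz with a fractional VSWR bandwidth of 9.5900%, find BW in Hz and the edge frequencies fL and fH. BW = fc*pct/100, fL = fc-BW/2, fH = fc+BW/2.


BW = 3.6382e+09 * 9.5900/100 = 3.489034e+08 Hz
fL = 3.6382e+09 - 3.489034e+08/2 = 3.464e+09 Hz
fH = 3.6382e+09 + 3.489034e+08/2 = 3.813e+09 Hz

BW=3.489e+08 Hz, fL=3.464e+09 Hz, fH=3.813e+09 Hz


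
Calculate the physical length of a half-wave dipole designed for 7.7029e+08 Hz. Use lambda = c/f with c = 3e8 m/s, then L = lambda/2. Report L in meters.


lambda = c / f = 3.0000e+08 / 7.7029e+08 = 0.3894637 m
L = lambda / 2 = 0.3894637 / 2 = 0.1947 m

0.1947 m


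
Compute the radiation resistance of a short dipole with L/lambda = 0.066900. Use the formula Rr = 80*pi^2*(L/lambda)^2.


Rr = 80 * pi^2 * (0.066900)^2 = 80 * 9.869604 * 4.475610e-03 = 3.534 ohm

3.534 ohm


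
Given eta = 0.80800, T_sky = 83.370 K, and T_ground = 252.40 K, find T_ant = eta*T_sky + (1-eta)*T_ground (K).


T_ant = 0.80800 * 83.370 + (1 - 0.80800) * 252.40 = 115.8 K

115.8 K


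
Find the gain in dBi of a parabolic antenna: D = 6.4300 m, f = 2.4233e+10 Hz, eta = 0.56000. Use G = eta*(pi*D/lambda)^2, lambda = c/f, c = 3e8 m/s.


lambda = c / f = 3.0000e+08 / 2.4233e+10 = 0.01237981 m
G_linear = 0.56000 * (pi * 6.4300 / 0.01237981)^2 = 1.491014e+06
G_dBi = 10 * log10(1.491014e+06) = 61.73 dBi

61.73 dBi


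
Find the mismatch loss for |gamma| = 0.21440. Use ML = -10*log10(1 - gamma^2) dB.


ML = -10 * log10(1 - 0.21440^2) = -10 * log10(0.95403264) = 0.2044 dB

0.2044 dB


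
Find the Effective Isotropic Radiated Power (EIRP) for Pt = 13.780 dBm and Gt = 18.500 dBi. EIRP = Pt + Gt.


EIRP = Pt + Gt = 13.780 + 18.500 = 32.28 dBm

32.28 dBm


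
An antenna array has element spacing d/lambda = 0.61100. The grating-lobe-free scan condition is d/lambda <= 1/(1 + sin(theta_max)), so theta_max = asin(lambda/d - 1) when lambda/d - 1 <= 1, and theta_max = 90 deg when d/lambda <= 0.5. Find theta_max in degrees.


lambda/d - 1 = 1/0.61100 - 1 = 0.6366612
theta_max = asin(0.6366612) = 39.54 deg

39.54 deg


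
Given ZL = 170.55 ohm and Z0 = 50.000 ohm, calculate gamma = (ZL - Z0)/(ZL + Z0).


gamma = (170.55 - 50.000) / (170.55 + 50.000) = 0.5466

0.5466


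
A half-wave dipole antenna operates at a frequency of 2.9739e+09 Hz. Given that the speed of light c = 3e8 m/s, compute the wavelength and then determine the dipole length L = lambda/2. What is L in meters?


lambda = c / f = 3.0000e+08 / 2.9739e+09 = 0.1008776 m
L = lambda / 2 = 0.1008776 / 2 = 0.05044 m

0.05044 m


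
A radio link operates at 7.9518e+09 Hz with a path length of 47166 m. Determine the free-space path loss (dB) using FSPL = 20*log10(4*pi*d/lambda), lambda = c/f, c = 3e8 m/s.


lambda = c / f = 3.0000e+08 / 7.9518e+09 = 0.03772731 m
FSPL = 20 * log10(4*pi*47166/0.03772731) = 143.9 dB

143.9 dB


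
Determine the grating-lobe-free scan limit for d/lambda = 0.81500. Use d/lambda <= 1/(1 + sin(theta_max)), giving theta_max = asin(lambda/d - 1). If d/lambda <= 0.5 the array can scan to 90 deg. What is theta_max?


lambda/d - 1 = 1/0.81500 - 1 = 0.2269939
theta_max = asin(0.2269939) = 13.12 deg

13.12 deg


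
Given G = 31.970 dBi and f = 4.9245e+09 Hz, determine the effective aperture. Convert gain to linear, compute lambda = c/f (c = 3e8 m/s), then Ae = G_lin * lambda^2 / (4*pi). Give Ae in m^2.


lambda = c / f = 3.0000e+08 / 4.9245e+09 = 0.06091989 m
G_linear = 10^(31.970/10) = 1573.983
Ae = G_linear * lambda^2 / (4*pi) = 1573.983 * 0.06091989^2 / (4*pi) = 0.4648 m^2

0.4648 m^2


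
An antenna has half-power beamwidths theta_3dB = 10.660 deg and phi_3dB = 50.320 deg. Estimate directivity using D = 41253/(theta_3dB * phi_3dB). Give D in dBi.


D_linear = 41253 / (10.660 * 50.320) = 76.90555
D_dBi = 10 * log10(76.90555) = 18.86 dBi

18.86 dBi


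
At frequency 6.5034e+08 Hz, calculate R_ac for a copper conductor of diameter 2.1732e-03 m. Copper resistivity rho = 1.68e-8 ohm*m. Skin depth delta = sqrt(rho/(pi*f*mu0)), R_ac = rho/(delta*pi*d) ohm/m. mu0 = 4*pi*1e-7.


delta = sqrt(1.68e-8 / (pi * 6.5034e+08 * 4*pi*1e-7)) = 2.558024e-06 m
R_ac = 1.68e-8 / (2.558024e-06 * pi * 2.1732e-03) = 0.9620 ohm/m

0.9620 ohm/m


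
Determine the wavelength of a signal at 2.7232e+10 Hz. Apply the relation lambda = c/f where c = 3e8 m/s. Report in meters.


lambda = c / f = 3.0000e+08 / 2.7232e+10 = 0.01102 m

0.01102 m


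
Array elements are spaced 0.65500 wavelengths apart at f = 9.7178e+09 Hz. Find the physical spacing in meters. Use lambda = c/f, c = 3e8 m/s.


lambda = c / f = 3.0000e+08 / 9.7178e+09 = 0.03087118 m
d = 0.65500 * 0.03087118 = 0.02022 m

0.02022 m


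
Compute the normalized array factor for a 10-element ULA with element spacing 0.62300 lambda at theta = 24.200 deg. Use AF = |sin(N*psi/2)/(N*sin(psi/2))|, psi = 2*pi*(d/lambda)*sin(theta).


psi = 2*pi*0.62300*sin(24.200 deg) = 1.604613 rad
AF = |sin(10*1.604613/2) / (10*sin(1.604613/2))| = 0.1371

0.1371


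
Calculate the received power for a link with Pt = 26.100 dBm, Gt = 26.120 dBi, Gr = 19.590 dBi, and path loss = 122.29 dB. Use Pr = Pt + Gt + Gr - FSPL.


Pr = 26.100 + 26.120 + 19.590 - 122.29 = -50.48 dBm

-50.48 dBm


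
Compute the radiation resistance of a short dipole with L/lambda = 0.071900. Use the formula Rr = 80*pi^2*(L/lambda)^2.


Rr = 80 * pi^2 * (0.071900)^2 = 80 * 9.869604 * 5.169610e-03 = 4.082 ohm

4.082 ohm


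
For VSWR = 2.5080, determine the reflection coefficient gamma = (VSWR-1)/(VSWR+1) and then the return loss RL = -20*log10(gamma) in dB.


gamma = (2.5080 - 1) / (2.5080 + 1) = 0.4298746
RL = -20 * log10(0.4298746) = 7.333 dB

7.333 dB


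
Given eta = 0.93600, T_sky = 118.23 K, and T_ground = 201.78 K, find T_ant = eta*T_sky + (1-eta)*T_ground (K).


T_ant = 0.93600 * 118.23 + (1 - 0.93600) * 201.78 = 123.6 K

123.6 K


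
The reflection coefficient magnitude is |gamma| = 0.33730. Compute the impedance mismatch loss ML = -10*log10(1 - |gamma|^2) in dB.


ML = -10 * log10(1 - 0.33730^2) = -10 * log10(0.88622871) = 0.5245 dB

0.5245 dB


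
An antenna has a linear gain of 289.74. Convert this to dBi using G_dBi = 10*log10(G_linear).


G_dBi = 10 * log10(289.74) = 24.62 dBi

24.62 dBi


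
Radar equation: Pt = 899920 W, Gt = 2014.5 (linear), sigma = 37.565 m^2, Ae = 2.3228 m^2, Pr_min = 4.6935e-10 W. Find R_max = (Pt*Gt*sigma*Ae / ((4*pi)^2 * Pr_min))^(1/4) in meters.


R^4 = 899920*2014.5*37.565*2.3228 / ((4*pi)^2 * 4.6935e-10) = 2.134272e+18
R_max = 2.134272e+18^0.25 = 38222 m

38222 m


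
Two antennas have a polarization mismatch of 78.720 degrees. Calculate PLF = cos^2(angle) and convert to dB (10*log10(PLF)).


PLF_linear = cos^2(78.720 deg) = 0.03826086
PLF_dB = 10 * log10(0.03826086) = -14.17 dB

-14.17 dB


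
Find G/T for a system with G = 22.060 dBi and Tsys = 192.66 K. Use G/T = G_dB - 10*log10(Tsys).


G/T = 22.060 - 10*log10(192.66) = 22.060 - 22.84792 = -0.7879 dB/K

-0.7879 dB/K


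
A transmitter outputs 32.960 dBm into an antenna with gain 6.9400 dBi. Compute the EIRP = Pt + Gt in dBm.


EIRP = Pt + Gt = 32.960 + 6.9400 = 39.90 dBm

39.90 dBm


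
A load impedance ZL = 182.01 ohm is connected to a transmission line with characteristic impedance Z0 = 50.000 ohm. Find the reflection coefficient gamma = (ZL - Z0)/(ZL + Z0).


gamma = (182.01 - 50.000) / (182.01 + 50.000) = 0.5690

0.5690


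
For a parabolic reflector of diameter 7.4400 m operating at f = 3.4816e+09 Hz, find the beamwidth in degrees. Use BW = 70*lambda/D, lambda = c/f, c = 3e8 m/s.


lambda = c / f = 3.0000e+08 / 3.4816e+09 = 0.08616728 m
BW = 70 * 0.08616728 / 7.4400 = 0.8107 deg

0.8107 deg


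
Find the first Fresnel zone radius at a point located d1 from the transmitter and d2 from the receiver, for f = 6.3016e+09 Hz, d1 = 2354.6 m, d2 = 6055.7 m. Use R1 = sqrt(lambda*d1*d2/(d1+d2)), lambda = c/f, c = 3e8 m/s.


lambda = c / f = 3.0000e+08 / 6.3016e+09 = 0.04760696 m
R1 = sqrt(0.04760696 * 2354.6 * 6055.7 / (2354.6 + 6055.7)) = 8.984 m

8.984 m


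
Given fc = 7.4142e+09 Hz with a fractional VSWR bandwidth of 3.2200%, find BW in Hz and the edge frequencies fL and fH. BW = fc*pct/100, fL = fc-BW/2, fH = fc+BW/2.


BW = 7.4142e+09 * 3.2200/100 = 2.387372e+08 Hz
fL = 7.4142e+09 - 2.387372e+08/2 = 7.295e+09 Hz
fH = 7.4142e+09 + 2.387372e+08/2 = 7.534e+09 Hz

BW=2.387e+08 Hz, fL=7.295e+09 Hz, fH=7.534e+09 Hz


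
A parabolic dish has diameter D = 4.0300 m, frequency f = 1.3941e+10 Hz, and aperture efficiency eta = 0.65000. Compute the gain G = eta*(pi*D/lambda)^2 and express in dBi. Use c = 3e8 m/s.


lambda = c / f = 3.0000e+08 / 1.3941e+10 = 0.02151926 m
G_linear = 0.65000 * (pi * 4.0300 / 0.02151926)^2 = 224992.8
G_dBi = 10 * log10(224992.8) = 53.52 dBi

53.52 dBi


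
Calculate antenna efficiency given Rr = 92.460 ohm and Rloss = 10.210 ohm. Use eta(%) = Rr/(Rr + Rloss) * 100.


eta = 92.460 / (92.460 + 10.210) * 100 = 90.06%

90.06%


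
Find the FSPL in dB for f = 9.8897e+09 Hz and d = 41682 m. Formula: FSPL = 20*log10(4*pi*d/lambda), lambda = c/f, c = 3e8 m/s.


lambda = c / f = 3.0000e+08 / 9.8897e+09 = 0.03033459 m
FSPL = 20 * log10(4*pi*41682/0.03033459) = 144.7 dB

144.7 dB


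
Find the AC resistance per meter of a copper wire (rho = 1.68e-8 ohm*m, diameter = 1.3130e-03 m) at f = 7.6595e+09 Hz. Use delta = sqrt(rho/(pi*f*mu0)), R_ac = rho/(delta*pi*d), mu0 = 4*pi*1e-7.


delta = sqrt(1.68e-8 / (pi * 7.6595e+09 * 4*pi*1e-7)) = 7.453746e-07 m
R_ac = 1.68e-8 / (7.453746e-07 * pi * 1.3130e-03) = 5.464 ohm/m

5.464 ohm/m


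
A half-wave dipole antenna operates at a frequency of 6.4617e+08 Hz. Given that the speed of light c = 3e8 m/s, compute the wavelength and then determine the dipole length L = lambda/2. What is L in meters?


lambda = c / f = 3.0000e+08 / 6.4617e+08 = 0.4642741 m
L = lambda / 2 = 0.4642741 / 2 = 0.2321 m

0.2321 m


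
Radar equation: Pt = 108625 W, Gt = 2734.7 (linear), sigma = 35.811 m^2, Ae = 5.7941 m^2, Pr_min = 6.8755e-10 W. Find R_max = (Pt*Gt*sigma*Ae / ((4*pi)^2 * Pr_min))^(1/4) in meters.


R^4 = 108625*2734.7*35.811*5.7941 / ((4*pi)^2 * 6.8755e-10) = 5.676987e+17
R_max = 5.676987e+17^0.25 = 27449 m

27449 m


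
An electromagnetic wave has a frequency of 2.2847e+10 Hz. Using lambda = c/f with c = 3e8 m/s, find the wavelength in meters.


lambda = c / f = 3.0000e+08 / 2.2847e+10 = 0.01313 m

0.01313 m


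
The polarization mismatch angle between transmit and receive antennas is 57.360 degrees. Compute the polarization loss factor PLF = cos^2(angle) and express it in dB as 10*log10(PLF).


PLF_linear = cos^2(57.360 deg) = 0.2909079
PLF_dB = 10 * log10(0.2909079) = -5.362 dB

-5.362 dB


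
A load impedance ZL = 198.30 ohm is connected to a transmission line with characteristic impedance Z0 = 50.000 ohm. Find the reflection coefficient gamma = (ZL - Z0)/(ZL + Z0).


gamma = (198.30 - 50.000) / (198.30 + 50.000) = 0.5973

0.5973


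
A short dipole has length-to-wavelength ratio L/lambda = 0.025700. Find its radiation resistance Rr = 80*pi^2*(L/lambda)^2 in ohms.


Rr = 80 * pi^2 * (0.025700)^2 = 80 * 9.869604 * 6.604900e-04 = 0.5215 ohm

0.5215 ohm


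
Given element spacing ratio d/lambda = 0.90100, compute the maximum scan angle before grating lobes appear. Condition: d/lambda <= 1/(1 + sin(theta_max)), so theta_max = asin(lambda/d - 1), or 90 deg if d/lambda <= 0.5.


lambda/d - 1 = 1/0.90100 - 1 = 0.1098779
theta_max = asin(0.1098779) = 6.308 deg

6.308 deg


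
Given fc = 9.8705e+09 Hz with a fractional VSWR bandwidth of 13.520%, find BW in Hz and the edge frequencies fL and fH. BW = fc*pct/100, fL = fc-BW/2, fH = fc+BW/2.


BW = 9.8705e+09 * 13.520/100 = 1.334492e+09 Hz
fL = 9.8705e+09 - 1.334492e+09/2 = 9.203e+09 Hz
fH = 9.8705e+09 + 1.334492e+09/2 = 1.054e+10 Hz

BW=1.334e+09 Hz, fL=9.203e+09 Hz, fH=1.054e+10 Hz


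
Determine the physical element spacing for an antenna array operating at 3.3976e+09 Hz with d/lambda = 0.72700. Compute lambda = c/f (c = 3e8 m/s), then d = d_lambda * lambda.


lambda = c / f = 3.0000e+08 / 3.3976e+09 = 0.08829762 m
d = 0.72700 * 0.08829762 = 0.06419 m

0.06419 m


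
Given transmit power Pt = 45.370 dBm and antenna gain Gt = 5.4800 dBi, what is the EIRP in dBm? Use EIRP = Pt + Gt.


EIRP = Pt + Gt = 45.370 + 5.4800 = 50.85 dBm

50.85 dBm


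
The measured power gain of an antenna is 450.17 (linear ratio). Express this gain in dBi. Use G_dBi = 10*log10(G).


G_dBi = 10 * log10(450.17) = 26.53 dBi

26.53 dBi


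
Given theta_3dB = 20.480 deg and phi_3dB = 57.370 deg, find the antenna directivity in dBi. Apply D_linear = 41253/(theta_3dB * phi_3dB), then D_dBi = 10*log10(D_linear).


D_linear = 41253 / (20.480 * 57.370) = 35.11080
D_dBi = 10 * log10(35.11080) = 15.45 dBi

15.45 dBi


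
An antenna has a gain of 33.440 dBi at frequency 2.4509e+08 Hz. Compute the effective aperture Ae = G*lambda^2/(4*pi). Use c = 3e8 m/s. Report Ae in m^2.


lambda = c / f = 3.0000e+08 / 2.4509e+08 = 1.224040 m
G_linear = 10^(33.440/10) = 2208.005
Ae = G_linear * lambda^2 / (4*pi) = 2208.005 * 1.224040^2 / (4*pi) = 263.3 m^2

263.3 m^2


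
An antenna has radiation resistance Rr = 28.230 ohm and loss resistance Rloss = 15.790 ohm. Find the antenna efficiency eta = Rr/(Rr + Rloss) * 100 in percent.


eta = 28.230 / (28.230 + 15.790) * 100 = 64.13%

64.13%


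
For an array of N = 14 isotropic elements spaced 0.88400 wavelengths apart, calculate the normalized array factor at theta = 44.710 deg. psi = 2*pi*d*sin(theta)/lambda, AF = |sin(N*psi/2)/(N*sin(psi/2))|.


psi = 2*pi*0.88400*sin(44.710 deg) = 3.907579 rad
AF = |sin(14*3.907579/2) / (14*sin(3.907579/2))| = 0.06133

0.06133


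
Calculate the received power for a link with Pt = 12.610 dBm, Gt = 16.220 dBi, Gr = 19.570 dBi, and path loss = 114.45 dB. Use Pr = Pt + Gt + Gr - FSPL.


Pr = 12.610 + 16.220 + 19.570 - 114.45 = -66.05 dBm

-66.05 dBm


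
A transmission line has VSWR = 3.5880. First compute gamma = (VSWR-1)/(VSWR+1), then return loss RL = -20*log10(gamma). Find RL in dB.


gamma = (3.5880 - 1) / (3.5880 + 1) = 0.5640802
RL = -20 * log10(0.5640802) = 4.973 dB

4.973 dB


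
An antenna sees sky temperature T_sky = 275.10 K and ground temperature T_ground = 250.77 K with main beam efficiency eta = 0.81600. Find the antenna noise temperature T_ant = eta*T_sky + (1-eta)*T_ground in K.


T_ant = 0.81600 * 275.10 + (1 - 0.81600) * 250.77 = 270.6 K

270.6 K


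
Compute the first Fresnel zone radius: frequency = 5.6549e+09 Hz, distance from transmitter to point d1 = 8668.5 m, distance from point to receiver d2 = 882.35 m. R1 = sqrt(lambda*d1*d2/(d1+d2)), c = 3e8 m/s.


lambda = c / f = 3.0000e+08 / 5.6549e+09 = 0.05305134 m
R1 = sqrt(0.05305134 * 8668.5 * 882.35 / (8668.5 + 882.35)) = 6.518 m

6.518 m


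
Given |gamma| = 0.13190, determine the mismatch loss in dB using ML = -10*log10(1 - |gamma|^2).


ML = -10 * log10(1 - 0.13190^2) = -10 * log10(0.98260239) = 0.07622 dB

0.07622 dB


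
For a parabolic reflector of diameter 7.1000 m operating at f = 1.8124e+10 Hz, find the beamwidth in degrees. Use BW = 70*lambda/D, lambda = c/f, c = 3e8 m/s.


lambda = c / f = 3.0000e+08 / 1.8124e+10 = 0.01655264 m
BW = 70 * 0.01655264 / 7.1000 = 0.1632 deg

0.1632 deg


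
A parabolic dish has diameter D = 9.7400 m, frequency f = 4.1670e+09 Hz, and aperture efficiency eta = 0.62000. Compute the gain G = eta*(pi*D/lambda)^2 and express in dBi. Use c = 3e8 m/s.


lambda = c / f = 3.0000e+08 / 4.1670e+09 = 0.07199424 m
G_linear = 0.62000 * (pi * 9.7400 / 0.07199424)^2 = 111998.9
G_dBi = 10 * log10(111998.9) = 50.49 dBi

50.49 dBi


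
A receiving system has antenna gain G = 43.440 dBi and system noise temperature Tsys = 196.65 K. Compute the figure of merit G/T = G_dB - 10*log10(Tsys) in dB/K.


G/T = 43.440 - 10*log10(196.65) = 43.440 - 22.93694 = 20.50 dB/K

20.50 dB/K


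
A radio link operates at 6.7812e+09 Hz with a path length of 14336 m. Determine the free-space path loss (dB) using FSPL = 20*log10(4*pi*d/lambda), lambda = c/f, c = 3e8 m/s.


lambda = c / f = 3.0000e+08 / 6.7812e+09 = 0.04423996 m
FSPL = 20 * log10(4*pi*14336/0.04423996) = 132.2 dB

132.2 dB


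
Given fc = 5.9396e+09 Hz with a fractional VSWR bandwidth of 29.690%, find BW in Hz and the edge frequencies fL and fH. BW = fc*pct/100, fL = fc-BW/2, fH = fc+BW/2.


BW = 5.9396e+09 * 29.690/100 = 1.763467e+09 Hz
fL = 5.9396e+09 - 1.763467e+09/2 = 5.058e+09 Hz
fH = 5.9396e+09 + 1.763467e+09/2 = 6.821e+09 Hz

BW=1.763e+09 Hz, fL=5.058e+09 Hz, fH=6.821e+09 Hz


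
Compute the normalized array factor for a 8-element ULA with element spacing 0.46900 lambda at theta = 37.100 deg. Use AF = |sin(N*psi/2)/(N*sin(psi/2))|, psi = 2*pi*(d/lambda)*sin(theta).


psi = 2*pi*0.46900*sin(37.100 deg) = 1.777542 rad
AF = |sin(8*1.777542/2) / (8*sin(1.777542/2))| = 0.1185

0.1185


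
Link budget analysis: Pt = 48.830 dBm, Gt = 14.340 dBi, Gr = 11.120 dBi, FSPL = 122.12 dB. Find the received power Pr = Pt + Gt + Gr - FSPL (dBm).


Pr = 48.830 + 14.340 + 11.120 - 122.12 = -47.83 dBm

-47.83 dBm


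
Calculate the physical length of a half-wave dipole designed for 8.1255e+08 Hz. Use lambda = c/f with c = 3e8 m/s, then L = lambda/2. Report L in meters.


lambda = c / f = 3.0000e+08 / 8.1255e+08 = 0.3692080 m
L = lambda / 2 = 0.3692080 / 2 = 0.1846 m

0.1846 m


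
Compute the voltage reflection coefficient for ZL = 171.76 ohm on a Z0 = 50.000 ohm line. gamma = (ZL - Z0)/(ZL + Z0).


gamma = (171.76 - 50.000) / (171.76 + 50.000) = 0.5491

0.5491


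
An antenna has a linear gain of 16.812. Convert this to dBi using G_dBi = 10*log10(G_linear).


G_dBi = 10 * log10(16.812) = 12.26 dBi

12.26 dBi


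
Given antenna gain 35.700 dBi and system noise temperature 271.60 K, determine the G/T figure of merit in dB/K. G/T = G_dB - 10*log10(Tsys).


G/T = 35.700 - 10*log10(271.60) = 35.700 - 24.33930 = 11.36 dB/K

11.36 dB/K


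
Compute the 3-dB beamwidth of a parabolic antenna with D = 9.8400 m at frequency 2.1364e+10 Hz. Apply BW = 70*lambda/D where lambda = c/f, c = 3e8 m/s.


lambda = c / f = 3.0000e+08 / 2.1364e+10 = 0.01404231 m
BW = 70 * 0.01404231 / 9.8400 = 0.09989 deg

0.09989 deg


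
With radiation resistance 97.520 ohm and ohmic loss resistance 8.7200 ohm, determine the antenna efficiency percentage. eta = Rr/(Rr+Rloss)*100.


eta = 97.520 / (97.520 + 8.7200) * 100 = 91.79%

91.79%


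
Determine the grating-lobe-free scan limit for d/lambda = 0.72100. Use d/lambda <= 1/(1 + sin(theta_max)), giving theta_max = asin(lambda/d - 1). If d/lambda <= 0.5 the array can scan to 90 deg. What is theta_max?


lambda/d - 1 = 1/0.72100 - 1 = 0.3869626
theta_max = asin(0.3869626) = 22.77 deg

22.77 deg


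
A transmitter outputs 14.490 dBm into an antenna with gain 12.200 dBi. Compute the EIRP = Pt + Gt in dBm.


EIRP = Pt + Gt = 14.490 + 12.200 = 26.69 dBm

26.69 dBm


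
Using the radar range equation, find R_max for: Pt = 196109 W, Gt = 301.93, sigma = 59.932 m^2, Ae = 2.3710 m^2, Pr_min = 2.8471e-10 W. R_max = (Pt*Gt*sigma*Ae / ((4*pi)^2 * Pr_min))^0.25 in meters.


R^4 = 196109*301.93*59.932*2.3710 / ((4*pi)^2 * 2.8471e-10) = 1.871422e+17
R_max = 1.871422e+17^0.25 = 20799 m

20799 m


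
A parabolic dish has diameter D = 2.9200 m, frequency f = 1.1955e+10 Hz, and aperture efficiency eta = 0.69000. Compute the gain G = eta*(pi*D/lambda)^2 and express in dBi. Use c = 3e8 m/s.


lambda = c / f = 3.0000e+08 / 1.1955e+10 = 0.02509410 m
G_linear = 0.69000 * (pi * 2.9200 / 0.02509410)^2 = 92208.57
G_dBi = 10 * log10(92208.57) = 49.65 dBi

49.65 dBi


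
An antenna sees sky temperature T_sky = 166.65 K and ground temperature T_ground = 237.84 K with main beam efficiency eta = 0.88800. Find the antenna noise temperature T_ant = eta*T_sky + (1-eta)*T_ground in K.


T_ant = 0.88800 * 166.65 + (1 - 0.88800) * 237.84 = 174.6 K

174.6 K


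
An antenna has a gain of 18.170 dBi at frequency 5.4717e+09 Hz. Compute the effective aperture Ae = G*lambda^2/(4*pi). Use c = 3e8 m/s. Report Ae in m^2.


lambda = c / f = 3.0000e+08 / 5.4717e+09 = 0.05482757 m
G_linear = 10^(18.170/10) = 65.61453
Ae = G_linear * lambda^2 / (4*pi) = 65.61453 * 0.05482757^2 / (4*pi) = 0.01570 m^2

0.01570 m^2
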